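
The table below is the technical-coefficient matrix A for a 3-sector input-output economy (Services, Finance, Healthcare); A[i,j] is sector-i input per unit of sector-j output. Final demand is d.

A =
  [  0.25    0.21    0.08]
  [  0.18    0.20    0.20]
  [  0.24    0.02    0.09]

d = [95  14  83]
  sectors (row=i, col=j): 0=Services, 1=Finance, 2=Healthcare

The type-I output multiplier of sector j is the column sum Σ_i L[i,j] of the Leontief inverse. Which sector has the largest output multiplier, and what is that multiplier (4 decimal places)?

Services (2.3431)

Form M = I − A:
  [  0.75   -0.21   -0.08]
  [ -0.18    0.80   -0.20]
  [ -0.24   -0.02    0.91]
Leontief inverse L = M⁻¹:
  [  1.4994    0.3991    0.2195]
  [  0.4386    1.3737    0.3405]
  [  0.4051    0.1354    1.1643]
Total output x = L · d:
  x_0 = 1.4994·95 + 0.3991·14 + 0.2195·83 = 166.2459
  x_1 = 0.4386·95 + 1.3737·14 + 0.3405·83 = 89.1587
  x_2 = 0.4051·95 + 0.1354·14 + 1.1643·83 = 137.0134
Output multipliers (column sums of L):
  Services: 2.3431
  Finance: 1.9082
  Healthcare: 1.7243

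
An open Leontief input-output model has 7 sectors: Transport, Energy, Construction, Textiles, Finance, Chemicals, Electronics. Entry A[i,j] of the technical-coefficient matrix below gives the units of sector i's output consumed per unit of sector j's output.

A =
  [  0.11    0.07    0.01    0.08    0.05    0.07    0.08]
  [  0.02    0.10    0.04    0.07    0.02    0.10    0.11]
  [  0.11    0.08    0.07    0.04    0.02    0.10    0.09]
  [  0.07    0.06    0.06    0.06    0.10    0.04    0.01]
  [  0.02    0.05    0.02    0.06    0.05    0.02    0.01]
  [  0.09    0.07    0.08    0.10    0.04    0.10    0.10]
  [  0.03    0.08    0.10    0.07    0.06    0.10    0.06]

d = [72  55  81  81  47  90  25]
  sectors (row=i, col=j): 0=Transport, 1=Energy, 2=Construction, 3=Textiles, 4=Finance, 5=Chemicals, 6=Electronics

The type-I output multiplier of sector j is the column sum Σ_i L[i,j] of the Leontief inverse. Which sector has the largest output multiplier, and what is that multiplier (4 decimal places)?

Form M = I − A:
  [  0.89   -0.07   -0.01   -0.08   -0.05   -0.07   -0.08]
  [ -0.02    0.90   -0.04   -0.07   -0.02   -0.10   -0.11]
  [ -0.11   -0.08    0.93   -0.04   -0.02   -0.10   -0.09]
  [ -0.07   -0.06   -0.06    0.94   -0.10   -0.04   -0.01]
  [ -0.02   -0.05   -0.02   -0.06    0.95   -0.02   -0.01]
  [ -0.09   -0.07   -0.08   -0.10   -0.04    0.90   -0.10]
  [ -0.03   -0.08   -0.10   -0.07   -0.06   -0.10    0.94]
Leontief inverse L = M⁻¹:
  [  1.1651    0.1330    0.0558    0.1421    0.0946    0.1352    0.1370]
  [  0.0728    1.1661    0.0941    0.1321    0.0624    0.1721    0.1720]
  [  0.1762    0.1530    1.1251    0.1096    0.0655    0.1800    0.1616]
  [  0.1152    0.1105    0.0940    1.1081    0.1342    0.0900    0.0545]
  [  0.0437    0.0791    0.0404    0.0874    1.0708    0.0482    0.0343]
  [  0.1627    0.1499    0.1423    0.1761    0.0942    1.1855    0.1740]
  [  0.0908    0.1490    0.1542    0.1343    0.1037    0.1740    1.1248]
Total output x = L · d:
  x_0 = 1.1651·72 + 0.1330·55 + 0.0558·81 + 0.1421·81 + 0.0946·47 + 0.1352·90 + 0.1370·25 = 127.2675
  x_1 = 0.0728·72 + 1.1661·55 + 0.0941·81 + 0.1321·81 + 0.0624·47 + 0.1721·90 + 0.1720·25 = 110.4225
  x_2 = 0.1762·72 + 0.1530·55 + 1.1251·81 + 0.1096·81 + 0.0655·47 + 0.1800·90 + 0.1616·25 = 144.4412
  x_3 = 0.1152·72 + 0.1105·55 + 0.0940·81 + 1.1081·81 + 0.1342·47 + 0.0900·90 + 0.0545·25 = 127.5037
  x_4 = 0.0437·72 + 0.0791·55 + 0.0404·81 + 0.0874·81 + 1.0708·47 + 0.0482·90 + 0.0343·25 = 73.3657
  x_5 = 0.1627·72 + 0.1499·55 + 0.1423·81 + 0.1761·81 + 0.0942·47 + 1.1855·90 + 0.1740·25 = 161.2211
  x_6 = 0.0908·72 + 0.1490·55 + 0.1542·81 + 0.1343·81 + 0.1037·47 + 0.1740·90 + 1.1248·25 = 86.7503
Output multipliers (column sums of L):
  Transport: 1.8265
  Energy: 1.9406
  Construction: 1.7058
  Textiles: 1.8897
  Finance: 1.6254
  Chemicals: 1.9849
  Electronics: 1.8583

Chemicals (1.9849)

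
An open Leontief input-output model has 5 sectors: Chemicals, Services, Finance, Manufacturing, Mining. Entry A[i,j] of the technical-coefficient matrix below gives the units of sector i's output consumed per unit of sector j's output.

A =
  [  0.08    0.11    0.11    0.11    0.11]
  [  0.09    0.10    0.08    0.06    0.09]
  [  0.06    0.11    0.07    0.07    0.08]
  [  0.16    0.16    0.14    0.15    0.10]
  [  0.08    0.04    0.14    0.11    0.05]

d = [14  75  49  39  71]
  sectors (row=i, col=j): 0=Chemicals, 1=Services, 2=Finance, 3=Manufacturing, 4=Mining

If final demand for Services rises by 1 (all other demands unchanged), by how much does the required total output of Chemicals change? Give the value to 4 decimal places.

Form M = I − A:
  [  0.92   -0.11   -0.11   -0.11   -0.11]
  [ -0.09    0.90   -0.08   -0.06   -0.09]
  [ -0.06   -0.11    0.93   -0.07   -0.08]
  [ -0.16   -0.16   -0.14    0.85   -0.10]
  [ -0.08   -0.04   -0.14   -0.11    0.95]
Leontief inverse L = M⁻¹:
  [  1.1764    0.2169    0.2193    0.2112    0.1975]
  [  0.1647    1.1834    0.1663    0.1392    0.1598]
  [  0.1311    0.1887    1.1505    0.1438    0.1451]
  [  0.2928    0.3102    0.2890    1.2889    0.2233]
  [  0.1592    0.1318    0.2285    0.1941    1.1232]
Total output x = L · d:
  x_0 = 1.1764·14 + 0.2169·75 + 0.2193·49 + 0.2112·39 + 0.1975·71 = 65.7375
  x_1 = 0.1647·14 + 1.1834·75 + 0.1663·49 + 0.1392·39 + 0.1598·71 = 115.9921
  x_2 = 0.1311·14 + 0.1887·75 + 1.1505·49 + 0.1438·39 + 0.1451·71 = 88.2674
  x_3 = 0.2928·14 + 0.3102·75 + 0.2890·49 + 1.2889·39 + 0.2233·71 = 107.6435
  x_4 = 0.1592·14 + 0.1318·75 + 0.2285·49 + 0.1941·39 + 1.1232·71 = 110.6283
Δx_0 = L[0,1] · Δd_1 = 0.2169 · 1 = 0.2169

0.2169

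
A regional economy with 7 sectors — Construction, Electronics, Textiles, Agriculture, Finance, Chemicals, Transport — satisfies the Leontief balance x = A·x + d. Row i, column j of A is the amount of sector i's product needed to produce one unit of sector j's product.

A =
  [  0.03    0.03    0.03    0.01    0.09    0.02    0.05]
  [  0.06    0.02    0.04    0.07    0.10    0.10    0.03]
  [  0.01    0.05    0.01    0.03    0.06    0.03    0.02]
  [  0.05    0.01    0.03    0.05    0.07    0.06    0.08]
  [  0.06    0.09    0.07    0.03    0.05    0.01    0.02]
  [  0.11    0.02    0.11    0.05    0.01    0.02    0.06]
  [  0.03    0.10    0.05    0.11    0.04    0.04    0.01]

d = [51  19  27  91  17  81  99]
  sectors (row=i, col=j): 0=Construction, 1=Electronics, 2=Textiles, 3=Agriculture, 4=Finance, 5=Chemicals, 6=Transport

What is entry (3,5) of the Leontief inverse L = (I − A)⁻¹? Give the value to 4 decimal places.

Form M = I − A:
  [  0.97   -0.03   -0.03   -0.01   -0.09   -0.02   -0.05]
  [ -0.06    0.98   -0.04   -0.07   -0.10   -0.10   -0.03]
  [ -0.01   -0.05    0.99   -0.03   -0.06   -0.03   -0.02]
  [ -0.05   -0.01   -0.03    0.95   -0.07   -0.06   -0.08]
  [ -0.06   -0.09   -0.07   -0.03    0.95   -0.01   -0.02]
  [ -0.11   -0.02   -0.11   -0.05   -0.01    0.98   -0.06]
  [ -0.03   -0.10   -0.05   -0.11   -0.04   -0.04    0.99]
Leontief inverse L = M⁻¹:
  [  1.0489    0.0524    0.0497    0.0290    0.1131    0.0337    0.0622]
  [  0.0944    1.0486    0.0740    0.0977    0.1348    0.1208    0.0560]
  [  0.0279    0.0652    1.0271    0.0461    0.0796    0.0436    0.0321]
  [  0.0765    0.0371    0.0572    1.0768    0.0991    0.0781    0.0999]
  [  0.0823    0.1117    0.0906    0.0522    1.0837    0.0316    0.0374]
  [  0.1312    0.0451    0.1309    0.0743    0.0453    1.0400    0.0806]
  [  0.0599    0.1213    0.0762    0.1378    0.0777    0.0674    1.0351]
Total output x = L · d:
  x_0 = 1.0489·51 + 0.0524·19 + 0.0497·27 + 0.0290·91 + 0.1131·17 + 0.0337·81 + 0.0622·99 = 69.2912
  x_1 = 0.0944·51 + 1.0486·19 + 0.0740·27 + 0.0977·91 + 0.1348·17 + 0.1208·81 + 0.0560·99 = 53.2504
  x_2 = 0.0279·51 + 0.0652·19 + 1.0271·27 + 0.0461·91 + 0.0796·17 + 0.0436·81 + 0.0321·99 = 42.6442
  x_3 = 0.0765·51 + 0.0371·19 + 0.0572·27 + 1.0768·91 + 0.0991·17 + 0.0781·81 + 0.0999·99 = 122.0392
  x_4 = 0.0823·51 + 0.1117·19 + 0.0906·27 + 0.0522·91 + 1.0837·17 + 0.0316·81 + 0.0374·99 = 38.1988
  x_5 = 0.1312·51 + 0.0451·19 + 0.1309·27 + 0.0743·91 + 0.0453·17 + 1.0400·81 + 0.0806·99 = 110.8313
  x_6 = 0.0599·51 + 0.1213·19 + 0.0762·27 + 0.1378·91 + 0.0777·17 + 0.0674·81 + 1.0351·99 = 129.2136

L[3,5] = 0.0781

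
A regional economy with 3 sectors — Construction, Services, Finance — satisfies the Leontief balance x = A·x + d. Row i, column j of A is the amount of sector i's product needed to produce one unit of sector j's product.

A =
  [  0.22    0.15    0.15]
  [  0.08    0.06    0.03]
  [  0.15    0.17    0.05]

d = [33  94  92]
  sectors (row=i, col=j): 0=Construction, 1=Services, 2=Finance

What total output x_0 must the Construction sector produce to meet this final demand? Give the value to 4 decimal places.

Form M = I − A:
  [  0.78   -0.15   -0.15]
  [ -0.08    0.94   -0.03]
  [ -0.15   -0.17    0.95]
Leontief inverse L = M⁻¹:
  [  1.3508    0.2556    0.2214]
  [  0.1225    1.0931    0.0539]
  [  0.2352    0.2360    1.0972]
Total output x = L · d:
  x_0 = 1.3508·33 + 0.2556·94 + 0.2214·92 = 88.9685
  x_1 = 0.1225·33 + 1.0931·94 + 0.0539·92 = 111.7490
  x_2 = 0.2352·33 + 0.2360·94 + 1.0972·92 = 130.8870

88.9685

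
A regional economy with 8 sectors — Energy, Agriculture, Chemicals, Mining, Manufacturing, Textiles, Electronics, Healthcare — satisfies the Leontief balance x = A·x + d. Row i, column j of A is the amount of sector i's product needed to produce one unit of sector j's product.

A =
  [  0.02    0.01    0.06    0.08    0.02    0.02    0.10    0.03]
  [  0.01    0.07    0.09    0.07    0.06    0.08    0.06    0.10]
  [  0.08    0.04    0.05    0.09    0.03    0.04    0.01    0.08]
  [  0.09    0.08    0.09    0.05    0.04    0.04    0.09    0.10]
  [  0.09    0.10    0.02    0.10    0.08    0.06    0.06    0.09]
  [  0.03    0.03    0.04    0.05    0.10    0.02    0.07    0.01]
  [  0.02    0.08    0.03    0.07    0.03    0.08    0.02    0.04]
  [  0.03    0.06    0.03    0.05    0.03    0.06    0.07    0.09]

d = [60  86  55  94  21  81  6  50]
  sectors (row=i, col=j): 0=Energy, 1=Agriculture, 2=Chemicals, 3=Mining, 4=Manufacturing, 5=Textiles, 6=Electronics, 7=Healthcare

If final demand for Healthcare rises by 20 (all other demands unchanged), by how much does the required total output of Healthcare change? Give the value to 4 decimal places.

Form M = I − A:
  [  0.98   -0.01   -0.06   -0.08   -0.02   -0.02   -0.10   -0.03]
  [ -0.01    0.93   -0.09   -0.07   -0.06   -0.08   -0.06   -0.10]
  [ -0.08   -0.04    0.95   -0.09   -0.03   -0.04   -0.01   -0.08]
  [ -0.09   -0.08   -0.09    0.95   -0.04   -0.04   -0.09   -0.10]
  [ -0.09   -0.10   -0.02   -0.10    0.92   -0.06   -0.06   -0.09]
  [ -0.03   -0.03   -0.04   -0.05   -0.10    0.98   -0.07   -0.01]
  [ -0.02   -0.08   -0.03   -0.07   -0.03   -0.08    0.98   -0.04]
  [ -0.03   -0.06   -0.03   -0.05   -0.03   -0.06   -0.07    0.91]
Leontief inverse L = M⁻¹:
  [  1.0505    0.0487    0.0923    0.1222    0.0468    0.0524    0.1341    0.0726]
  [  0.0574    1.1309    0.1408    0.1376    0.1093    0.1316    0.1175    0.1711]
  [  0.1166    0.0837    1.0921    0.1418    0.0645    0.0767    0.0602    0.1345]
  [  0.1354    0.1406    0.1442    1.1223    0.0864    0.0941    0.1513    0.1722]
  [  0.1399    0.1679    0.0797    0.1758    1.1337    0.1174    0.1314    0.1686]
  [  0.0642    0.0736    0.0728    0.0982    0.1329    1.0552    0.1084    0.0569]
  [  0.0514    0.1214    0.0683    0.1157    0.0663    0.1147    1.0630    0.0883]
  [  0.0625    0.1064    0.0689    0.1006    0.0669    0.1004    0.1157    1.1426]
Total output x = L · d:
  x_0 = 1.0505·60 + 0.0487·86 + 0.0923·55 + 0.1222·94 + 0.0468·21 + 0.0524·81 + 0.1341·6 + 0.0726·50 = 93.4458
  x_1 = 0.0574·60 + 1.1309·86 + 0.1408·55 + 0.1376·94 + 0.1093·21 + 0.1316·81 + 0.1175·6 + 0.1711·50 = 143.5891
  x_2 = 0.1166·60 + 0.0837·86 + 1.0921·55 + 0.1418·94 + 0.0645·21 + 0.0767·81 + 0.0602·6 + 0.1345·50 = 102.2377
  x_3 = 0.1354·60 + 0.1406·86 + 0.1442·55 + 1.1223·94 + 0.0864·21 + 0.0941·81 + 0.1513·6 + 0.1722·50 = 152.6052
  x_4 = 0.1399·60 + 0.1679·86 + 0.0797·55 + 0.1758·94 + 1.1337·21 + 0.1174·81 + 0.1314·6 + 0.1686·50 = 86.2810
  x_5 = 0.0642·60 + 0.0736·86 + 0.0728·55 + 0.0982·94 + 0.1329·21 + 1.0552·81 + 0.1084·6 + 0.0569·50 = 115.1723
  x_6 = 0.0514·60 + 0.1214·86 + 0.0683·55 + 0.1157·94 + 0.0663·21 + 0.1147·81 + 1.0630·6 + 0.0883·50 = 49.6408
  x_7 = 0.0625·60 + 0.1064·86 + 0.0689·55 + 0.1006·94 + 0.0669·21 + 0.1004·81 + 0.1157·6 + 1.1426·50 = 93.5052
Δx_7 = L[7,7] · Δd_7 = 1.1426 · 20 = 22.8514

22.8514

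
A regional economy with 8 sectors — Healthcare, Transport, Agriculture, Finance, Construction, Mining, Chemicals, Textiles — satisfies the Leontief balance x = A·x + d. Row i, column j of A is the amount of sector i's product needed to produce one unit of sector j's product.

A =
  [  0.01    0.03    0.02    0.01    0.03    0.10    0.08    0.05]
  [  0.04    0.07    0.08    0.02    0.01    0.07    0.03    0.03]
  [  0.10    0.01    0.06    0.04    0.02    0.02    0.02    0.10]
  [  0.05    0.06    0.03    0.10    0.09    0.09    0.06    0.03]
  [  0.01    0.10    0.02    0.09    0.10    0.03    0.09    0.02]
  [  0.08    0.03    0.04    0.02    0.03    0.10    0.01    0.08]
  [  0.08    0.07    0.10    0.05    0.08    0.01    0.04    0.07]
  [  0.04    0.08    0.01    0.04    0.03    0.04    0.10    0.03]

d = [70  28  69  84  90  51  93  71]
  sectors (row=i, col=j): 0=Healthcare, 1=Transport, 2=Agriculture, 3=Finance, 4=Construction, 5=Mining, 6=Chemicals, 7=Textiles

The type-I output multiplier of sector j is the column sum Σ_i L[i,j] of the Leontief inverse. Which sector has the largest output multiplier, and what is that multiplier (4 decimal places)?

Mining (1.7836)

Form M = I − A:
  [  0.99   -0.03   -0.02   -0.01   -0.03   -0.10   -0.08   -0.05]
  [ -0.04    0.93   -0.08   -0.02   -0.01   -0.07   -0.03   -0.03]
  [ -0.10   -0.01    0.94   -0.04   -0.02   -0.02   -0.02   -0.10]
  [ -0.05   -0.06   -0.03    0.90   -0.09   -0.09   -0.06   -0.03]
  [ -0.01   -0.10   -0.02   -0.09    0.90   -0.03   -0.09   -0.02]
  [ -0.08   -0.03   -0.04   -0.02   -0.03    0.90   -0.01   -0.08]
  [ -0.08   -0.07   -0.10   -0.05   -0.08   -0.01    0.96   -0.07]
  [ -0.04   -0.08   -0.01   -0.04   -0.03   -0.04   -0.10    0.97]
Leontief inverse L = M⁻¹:
  [  1.0422    0.0616    0.0475    0.0332    0.0564    0.1316    0.1070    0.0813]
  [  0.0732    1.0979    0.1081    0.0414    0.0318    0.1046    0.0559    0.0635]
  [  0.1294    0.0425    1.0832    0.0655    0.0468    0.0563    0.0574    0.1314]
  [  0.0938    0.1112    0.0691    1.1437    0.1369    0.1440    0.1062    0.0731]
  [  0.0495    0.1512    0.0604    0.1326    1.1452    0.0740    0.1324    0.0568]
  [  0.1124    0.0632    0.0649    0.0441    0.0561    1.1418    0.0445    0.1143]
  [  0.1212    0.1172    0.1372    0.0886    0.1195    0.0555    1.0873    0.1123]
  [  0.0729    0.1175    0.0436    0.0677    0.0611    0.0757    0.1320    1.0619]
Total output x = L · d:
  x_0 = 1.0422·70 + 0.0616·28 + 0.0475·69 + 0.0332·84 + 0.0564·90 + 0.1316·51 + 0.1070·93 + 0.0813·71 = 108.2570
  x_1 = 0.0732·70 + 1.0979·28 + 0.1081·69 + 0.0414·84 + 0.0318·90 + 0.1046·51 + 0.0559·93 + 0.0635·71 = 64.7058
  x_2 = 0.1294·70 + 0.0425·28 + 1.0832·69 + 0.0655·84 + 0.0468·90 + 0.0563·51 + 0.0574·93 + 0.1314·71 = 112.2476
  x_3 = 0.0938·70 + 0.1112·28 + 0.0691·69 + 1.1437·84 + 0.1369·90 + 0.1440·51 + 0.1062·93 + 0.0731·71 = 145.2524
  x_4 = 0.0495·70 + 0.1512·28 + 0.0604·69 + 0.1326·84 + 1.1452·90 + 0.0740·51 + 0.1324·93 + 0.0568·71 = 146.1949
  x_5 = 0.1124·70 + 0.0632·28 + 0.0649·69 + 0.0441·84 + 0.0561·90 + 1.1418·51 + 0.0445·93 + 0.1143·71 = 93.3616
  x_6 = 0.1212·70 + 0.1172·28 + 0.1372·69 + 0.0886·84 + 0.1195·90 + 0.0555·51 + 1.0873·93 + 0.1123·71 = 151.3488
  x_7 = 0.0729·70 + 0.1175·28 + 0.0436·69 + 0.0677·84 + 0.0611·90 + 0.0757·51 + 0.1320·93 + 1.0619·71 = 114.1181
Output multipliers (column sums of L):
  Healthcare: 1.6945
  Transport: 1.7624
  Agriculture: 1.6139
  Finance: 1.6169
  Construction: 1.6538
  Mining: 1.7836
  Chemicals: 1.7228
  Textiles: 1.6947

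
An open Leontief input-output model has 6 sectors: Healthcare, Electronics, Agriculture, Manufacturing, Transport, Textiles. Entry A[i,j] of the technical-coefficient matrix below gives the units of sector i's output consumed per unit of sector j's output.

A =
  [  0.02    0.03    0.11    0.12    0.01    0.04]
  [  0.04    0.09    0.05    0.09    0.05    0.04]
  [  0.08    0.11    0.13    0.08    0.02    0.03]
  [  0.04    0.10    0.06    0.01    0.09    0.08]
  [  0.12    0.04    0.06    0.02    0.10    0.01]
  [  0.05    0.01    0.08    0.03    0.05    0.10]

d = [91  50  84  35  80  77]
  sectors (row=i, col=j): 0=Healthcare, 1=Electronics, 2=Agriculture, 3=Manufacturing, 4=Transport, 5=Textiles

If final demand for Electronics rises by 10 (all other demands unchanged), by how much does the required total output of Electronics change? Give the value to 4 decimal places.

Form M = I − A:
  [  0.98   -0.03   -0.11   -0.12   -0.01   -0.04]
  [ -0.04    0.91   -0.05   -0.09   -0.05   -0.04]
  [ -0.08   -0.11    0.87   -0.08   -0.02   -0.03]
  [ -0.04   -0.10   -0.06    0.99   -0.09   -0.08]
  [ -0.12   -0.04   -0.06   -0.02    0.90   -0.01]
  [ -0.05   -0.01   -0.08   -0.03   -0.05    0.90]
Leontief inverse L = M⁻¹:
  [  1.0504    0.0723    0.1562    0.1494    0.0379    0.0688]
  [  0.0724    1.1306    0.0945    0.1229    0.0818    0.0685]
  [  0.1192    0.1653    1.1925    0.1289    0.0535    0.0644]
  [  0.0775    0.1371    0.1081    1.0464    0.1215    0.1075]
  [  0.1538    0.0744    0.1083    0.0579    1.1269    0.0314]
  [  0.0809    0.0400    0.1253    0.0592    0.0744    1.1268]
Total output x = L · d:
  x_0 = 1.0504·91 + 0.0723·50 + 0.1562·84 + 0.1494·35 + 0.0379·80 + 0.0688·77 = 125.8809
  x_1 = 0.0724·91 + 1.1306·50 + 0.0945·84 + 0.1229·35 + 0.0818·80 + 0.0685·77 = 87.1754
  x_2 = 0.1192·91 + 0.1653·50 + 1.1925·84 + 0.1289·35 + 0.0535·80 + 0.0644·77 = 133.0314
  x_3 = 0.0775·91 + 0.1371·50 + 0.1081·84 + 1.0464·35 + 0.1215·80 + 0.1075·77 = 77.6121
  x_4 = 0.1538·91 + 0.0744·50 + 0.1083·84 + 0.0579·35 + 1.1269·80 + 0.0314·77 = 121.4151
  x_5 = 0.0809·91 + 0.0400·50 + 0.1253·84 + 0.0592·35 + 0.0744·80 + 1.1268·77 = 114.6749
Δx_1 = L[1,1] · Δd_1 = 1.1306 · 10 = 11.3057

11.3057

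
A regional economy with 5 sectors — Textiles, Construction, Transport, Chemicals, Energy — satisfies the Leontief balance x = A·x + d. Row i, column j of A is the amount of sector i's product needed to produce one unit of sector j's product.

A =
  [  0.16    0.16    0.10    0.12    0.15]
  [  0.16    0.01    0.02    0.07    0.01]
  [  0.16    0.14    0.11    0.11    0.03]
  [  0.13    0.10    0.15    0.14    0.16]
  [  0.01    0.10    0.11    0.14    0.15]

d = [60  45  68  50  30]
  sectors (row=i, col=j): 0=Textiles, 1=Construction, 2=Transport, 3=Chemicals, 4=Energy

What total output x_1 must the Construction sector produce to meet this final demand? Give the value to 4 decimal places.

Form M = I − A:
  [  0.84   -0.16   -0.10   -0.12   -0.15]
  [ -0.16    0.99   -0.02   -0.07   -0.01]
  [ -0.16   -0.14    0.89   -0.11   -0.03]
  [ -0.13   -0.10   -0.15    0.86   -0.16]
  [ -0.01   -0.10   -0.11   -0.14    0.85]
Leontief inverse L = M⁻¹:
  [  1.3461    0.3129    0.2456    0.2944    0.3053]
  [  0.2478    1.0865    0.0881    0.1485    0.0876]
  [  0.3245    0.2662    1.2265    0.2483    0.1504]
  [  0.3147    0.2589    0.3026    1.3181    0.3174]
  [  0.1388    0.2086    0.2218    0.2702    1.2621]
Total output x = L · d:
  x_0 = 1.3461·60 + 0.3129·45 + 0.2456·68 + 0.2944·50 + 0.3053·30 = 135.4234
  x_1 = 0.2478·60 + 1.0865·45 + 0.0881·68 + 0.1485·50 + 0.0876·30 = 79.8004
  x_2 = 0.3245·60 + 0.2662·45 + 1.2265·68 + 0.2483·50 + 0.1504·30 = 131.7794
  x_3 = 0.3147·60 + 0.2589·45 + 0.3026·68 + 1.3181·50 + 0.3174·30 = 126.5340
  x_4 = 0.1388·60 + 0.2086·45 + 0.2218·68 + 0.2702·50 + 1.2621·30 = 84.1703

79.8004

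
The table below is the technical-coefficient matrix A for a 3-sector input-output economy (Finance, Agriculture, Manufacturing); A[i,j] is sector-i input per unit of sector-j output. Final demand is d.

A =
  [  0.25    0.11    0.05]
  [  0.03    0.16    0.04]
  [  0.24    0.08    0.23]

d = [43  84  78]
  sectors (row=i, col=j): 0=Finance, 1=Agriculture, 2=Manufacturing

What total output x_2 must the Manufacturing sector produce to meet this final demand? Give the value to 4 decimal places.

Form M = I − A:
  [  0.75   -0.11   -0.05]
  [ -0.03    0.84   -0.04]
  [ -0.24   -0.08    0.77]
Leontief inverse L = M⁻¹:
  [  1.3726    0.1892    0.0990]
  [  0.0697    1.2060    0.0672]
  [  0.4351    0.1843    1.3365]
Total output x = L · d:
  x_0 = 1.3726·43 + 0.1892·84 + 0.0990·78 = 82.6286
  x_1 = 0.0697·43 + 1.2060·84 + 0.0672·78 = 109.5431
  x_2 = 0.4351·43 + 0.1843·84 + 1.3365·78 = 138.4342

138.4342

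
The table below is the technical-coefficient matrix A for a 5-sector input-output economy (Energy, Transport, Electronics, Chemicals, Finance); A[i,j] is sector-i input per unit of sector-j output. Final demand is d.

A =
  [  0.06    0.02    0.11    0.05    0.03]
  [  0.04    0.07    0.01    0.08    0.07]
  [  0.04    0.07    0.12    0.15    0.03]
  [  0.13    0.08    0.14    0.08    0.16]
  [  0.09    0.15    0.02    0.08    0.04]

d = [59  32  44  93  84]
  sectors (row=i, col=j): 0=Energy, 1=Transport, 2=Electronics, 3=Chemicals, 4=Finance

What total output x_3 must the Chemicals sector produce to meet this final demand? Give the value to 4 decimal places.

152.9976

Form M = I − A:
  [  0.94   -0.02   -0.11   -0.05   -0.03]
  [ -0.04    0.93   -0.01   -0.08   -0.07]
  [ -0.04   -0.07    0.88   -0.15   -0.03]
  [ -0.13   -0.08   -0.14    0.92   -0.16]
  [ -0.09   -0.15   -0.02   -0.08    0.96]
Leontief inverse L = M⁻¹:
  [  1.0912    0.0525    0.1533    0.0939    0.0584]
  [  0.0749    1.1068    0.0428    0.1163    0.1038]
  [  0.0938    0.1236    1.1859    0.2166    0.0851]
  [  0.1980    0.1561    0.2169    1.1657    0.2186]
  [  0.1325    0.1935    0.0638    0.1286    1.0833]
Total output x = L · d:
  x_0 = 1.0912·59 + 0.0525·32 + 0.1533·44 + 0.0939·93 + 0.0584·84 = 86.4410
  x_1 = 0.0749·59 + 1.1068·32 + 0.0428·44 + 0.1163·93 + 0.1038·84 = 61.2598
  x_2 = 0.0938·59 + 0.1236·32 + 1.1859·44 + 0.2166·93 + 0.0851·84 = 88.9646
  x_3 = 0.1980·59 + 0.1561·32 + 0.2169·44 + 1.1657·93 + 0.2186·84 = 152.9976
  x_4 = 0.1325·59 + 0.1935·32 + 0.0638·44 + 0.1286·93 + 1.0833·84 = 119.7789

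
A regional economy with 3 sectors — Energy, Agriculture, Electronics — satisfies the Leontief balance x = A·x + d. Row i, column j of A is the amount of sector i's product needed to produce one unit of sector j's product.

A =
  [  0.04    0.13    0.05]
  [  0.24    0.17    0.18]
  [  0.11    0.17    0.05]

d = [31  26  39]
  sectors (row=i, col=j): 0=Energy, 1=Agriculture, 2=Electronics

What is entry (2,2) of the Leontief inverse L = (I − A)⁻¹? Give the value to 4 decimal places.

L[2,2] = 1.1116

Form M = I − A:
  [  0.96   -0.13   -0.05]
  [ -0.24    0.83   -0.18]
  [ -0.11   -0.17    0.95]
Leontief inverse L = M⁻¹:
  [  1.1004    0.1916    0.0942]
  [  0.3598    1.3161    0.2683]
  [  0.1918    0.2577    1.1116]
Total output x = L · d:
  x_0 = 1.1004·31 + 0.1916·26 + 0.0942·39 = 42.7693
  x_1 = 0.3598·31 + 1.3161·26 + 0.2683·39 = 55.8362
  x_2 = 0.1918·31 + 0.2577·26 + 1.1116·39 = 55.9966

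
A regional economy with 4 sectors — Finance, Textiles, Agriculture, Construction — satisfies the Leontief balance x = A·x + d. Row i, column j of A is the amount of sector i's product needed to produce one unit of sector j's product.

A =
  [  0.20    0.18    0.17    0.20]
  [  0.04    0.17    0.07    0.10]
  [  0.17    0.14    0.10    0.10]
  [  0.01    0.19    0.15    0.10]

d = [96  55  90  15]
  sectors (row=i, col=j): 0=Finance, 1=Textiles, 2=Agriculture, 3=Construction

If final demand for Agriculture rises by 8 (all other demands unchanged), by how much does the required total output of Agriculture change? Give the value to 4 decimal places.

Form M = I − A:
  [  0.80   -0.18   -0.17   -0.20]
  [ -0.04    0.83   -0.07   -0.10]
  [ -0.17   -0.14    0.90   -0.10]
  [ -0.01   -0.19   -0.15    0.90]
Leontief inverse L = M⁻¹:
  [  1.3523    0.4422    0.3547    0.3891]
  [  0.0987    1.2932    0.1496    0.1822]
  [  0.2800    0.3215    1.2281    0.2344]
  [  0.0825    0.3315    0.2402    1.1930]
Total output x = L · d:
  x_0 = 1.3523·96 + 0.4422·55 + 0.3547·90 + 0.3891·15 = 191.9004
  x_1 = 0.0987·96 + 1.2932·55 + 0.1496·90 + 0.1822·15 = 96.8012
  x_2 = 0.2800·96 + 0.3215·55 + 1.2281·90 + 0.2344·15 = 158.6023
  x_3 = 0.0825·96 + 0.3315·55 + 0.2402·90 + 1.1930·15 = 65.6684
Δx_2 = L[2,2] · Δd_2 = 1.2281 · 8 = 9.8245

9.8245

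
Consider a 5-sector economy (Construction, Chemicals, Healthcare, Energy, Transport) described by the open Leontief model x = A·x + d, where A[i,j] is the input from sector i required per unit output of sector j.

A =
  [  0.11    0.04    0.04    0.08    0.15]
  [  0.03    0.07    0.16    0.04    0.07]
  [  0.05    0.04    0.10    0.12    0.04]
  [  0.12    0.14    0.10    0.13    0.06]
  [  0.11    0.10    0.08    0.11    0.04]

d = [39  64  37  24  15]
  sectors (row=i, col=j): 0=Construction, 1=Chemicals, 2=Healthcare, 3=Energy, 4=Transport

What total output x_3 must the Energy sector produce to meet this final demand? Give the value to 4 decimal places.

Form M = I − A:
  [  0.89   -0.04   -0.04   -0.08   -0.15]
  [ -0.03    0.93   -0.16   -0.04   -0.07]
  [ -0.05   -0.04    0.90   -0.12   -0.04]
  [ -0.12   -0.14   -0.10    0.87   -0.06]
  [ -0.11   -0.10   -0.08   -0.11    0.96]
Leontief inverse L = M⁻¹:
  [  1.1790    0.1005    0.1056    0.1536    0.2055]
  [  0.0775    1.1154    0.2229    0.1030    0.1092]
  [  0.1032    0.0909    1.1597    0.1841    0.0826]
  [  0.1990    0.2148    0.1944    1.2210    0.1312]
  [  0.1746    0.1599    0.1542    0.1836    1.0985]
Total output x = L · d:
  x_0 = 1.1790·39 + 0.1005·64 + 0.1056·37 + 0.1536·24 + 0.2055·15 = 63.0892
  x_1 = 0.0775·39 + 1.1154·64 + 0.2229·37 + 0.1030·24 + 0.1092·15 = 86.7645
  x_2 = 0.1032·39 + 0.0909·64 + 1.1597·37 + 0.1841·24 + 0.0826·15 = 58.4078
  x_3 = 0.1990·39 + 0.2148·64 + 0.1944·37 + 1.2210·24 + 0.1312·15 = 59.9729
  x_4 = 0.1746·39 + 0.1599·64 + 0.1542·37 + 0.1836·24 + 1.0985·15 = 43.6312

59.9729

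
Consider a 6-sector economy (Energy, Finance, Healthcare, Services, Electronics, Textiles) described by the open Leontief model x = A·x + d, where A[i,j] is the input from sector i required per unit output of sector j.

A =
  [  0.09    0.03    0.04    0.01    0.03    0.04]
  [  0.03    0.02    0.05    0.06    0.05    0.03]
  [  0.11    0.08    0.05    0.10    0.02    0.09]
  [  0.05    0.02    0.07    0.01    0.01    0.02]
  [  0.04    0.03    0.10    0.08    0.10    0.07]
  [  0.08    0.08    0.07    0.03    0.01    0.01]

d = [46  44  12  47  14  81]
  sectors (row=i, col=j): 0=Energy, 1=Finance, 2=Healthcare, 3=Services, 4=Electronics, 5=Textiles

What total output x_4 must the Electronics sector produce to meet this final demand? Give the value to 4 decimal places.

37.1566

Form M = I − A:
  [  0.91   -0.03   -0.04   -0.01   -0.03   -0.04]
  [ -0.03    0.98   -0.05   -0.06   -0.05   -0.03]
  [ -0.11   -0.08    0.95   -0.10   -0.02   -0.09]
  [ -0.05   -0.02   -0.07    0.99   -0.01   -0.02]
  [ -0.04   -0.03   -0.10   -0.08    0.90   -0.07]
  [ -0.08   -0.08   -0.07   -0.03   -0.01    0.99]
Leontief inverse L = M⁻¹:
  [  1.1157    0.0453    0.0597    0.0251    0.0419    0.0554]
  [  0.0539    1.0352    0.0724    0.0770    0.0623    0.0461]
  [  0.1532    0.1063    1.0862    0.1242    0.0378    0.1133]
  [  0.0713    0.0333    0.0845    1.0238    0.0179    0.0335]
  [  0.0832    0.0588    0.1404    0.1123    1.1226    0.0996]
  [  0.1083    0.0964    0.0915    0.0492    0.0230    1.0283]
Total output x = L · d:
  x_0 = 1.1157·46 + 0.0453·44 + 0.0597·12 + 0.0251·47 + 0.0419·14 + 0.0554·81 = 60.2848
  x_1 = 0.0539·46 + 1.0352·44 + 0.0724·12 + 0.0770·47 + 0.0623·14 + 0.0461·81 = 57.1224
  x_2 = 0.1532·46 + 0.1063·44 + 1.0862·12 + 0.1242·47 + 0.0378·14 + 0.1133·81 = 40.3067
  x_3 = 0.0713·46 + 0.0333·44 + 0.0845·12 + 1.0238·47 + 0.0179·14 + 0.0335·81 = 56.8432
  x_4 = 0.0832·46 + 0.0588·44 + 0.1404·12 + 0.1123·47 + 1.1226·14 + 0.0996·81 = 37.1566
  x_5 = 0.1083·46 + 0.0964·44 + 0.0915·12 + 0.0492·47 + 0.0230·14 + 1.0283·81 = 96.2534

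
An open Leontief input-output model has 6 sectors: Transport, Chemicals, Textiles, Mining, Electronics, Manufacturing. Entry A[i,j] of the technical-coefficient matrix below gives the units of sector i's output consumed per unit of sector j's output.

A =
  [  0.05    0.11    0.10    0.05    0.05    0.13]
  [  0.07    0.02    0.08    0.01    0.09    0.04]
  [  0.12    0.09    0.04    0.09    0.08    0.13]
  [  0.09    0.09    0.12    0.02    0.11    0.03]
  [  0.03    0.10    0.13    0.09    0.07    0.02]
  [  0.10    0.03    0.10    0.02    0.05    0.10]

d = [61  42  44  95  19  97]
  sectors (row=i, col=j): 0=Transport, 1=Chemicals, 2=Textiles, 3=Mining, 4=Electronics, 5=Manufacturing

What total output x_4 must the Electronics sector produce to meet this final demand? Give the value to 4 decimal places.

62.8124

Form M = I − A:
  [  0.95   -0.11   -0.10   -0.05   -0.05   -0.13]
  [ -0.07    0.98   -0.08   -0.01   -0.09   -0.04]
  [ -0.12   -0.09    0.96   -0.09   -0.08   -0.13]
  [ -0.09   -0.09   -0.12    0.98   -0.11   -0.03]
  [ -0.03   -0.10   -0.13   -0.09    0.93   -0.02]
  [ -0.10   -0.03   -0.10   -0.02   -0.05    0.90]
Leontief inverse L = M⁻¹:
  [  1.1207    0.1681    0.1782    0.0898    0.1133    0.2006]
  [  0.1125    1.0651    0.1325    0.0425    0.1302    0.0870]
  [  0.1942    0.1599    1.1338    0.1337    0.1504    0.2067]
  [  0.1524    0.1532    0.1950    1.0653    0.1710    0.0963]
  [  0.0935    0.1589    0.2009    0.1305    1.1326    0.0791]
  [  0.1584    0.0842    0.1657    0.0572    0.1004    1.1658]
Total output x = L · d:
  x_0 = 1.1207·61 + 0.1681·42 + 0.1782·44 + 0.0898·95 + 0.1133·19 + 0.2006·97 = 113.4022
  x_1 = 0.1125·61 + 1.0651·42 + 0.1325·44 + 0.0425·95 + 0.1302·19 + 0.0870·97 = 72.3810
  x_2 = 0.1942·61 + 0.1599·42 + 1.1338·44 + 0.1337·95 + 0.1504·19 + 0.2067·97 = 104.0579
  x_3 = 0.1524·61 + 0.1532·42 + 0.1950·44 + 1.0653·95 + 0.1710·19 + 0.0963·97 = 138.1063
  x_4 = 0.0935·61 + 0.1589·42 + 0.2009·44 + 0.1305·95 + 1.1326·19 + 0.0791·97 = 62.8124
  x_5 = 0.1584·61 + 0.0842·42 + 0.1657·44 + 0.0572·95 + 0.1004·19 + 1.1658·97 = 140.9113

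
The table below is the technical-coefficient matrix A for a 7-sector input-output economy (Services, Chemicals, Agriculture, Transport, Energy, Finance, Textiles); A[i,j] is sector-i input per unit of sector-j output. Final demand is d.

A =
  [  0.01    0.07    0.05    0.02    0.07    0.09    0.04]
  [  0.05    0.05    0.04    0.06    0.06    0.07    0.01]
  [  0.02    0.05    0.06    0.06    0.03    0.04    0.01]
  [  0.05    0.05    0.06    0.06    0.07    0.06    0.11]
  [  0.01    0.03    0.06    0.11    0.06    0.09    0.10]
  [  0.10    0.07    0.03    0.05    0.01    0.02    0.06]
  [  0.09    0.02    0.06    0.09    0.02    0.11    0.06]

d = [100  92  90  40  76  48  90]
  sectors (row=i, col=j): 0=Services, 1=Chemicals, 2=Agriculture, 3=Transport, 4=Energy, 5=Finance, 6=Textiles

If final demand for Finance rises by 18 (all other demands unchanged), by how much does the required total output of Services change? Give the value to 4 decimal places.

2.2614

Form M = I − A:
  [  0.99   -0.07   -0.05   -0.02   -0.07   -0.09   -0.04]
  [ -0.05    0.95   -0.04   -0.06   -0.06   -0.07   -0.01]
  [ -0.02   -0.05    0.94   -0.06   -0.03   -0.04   -0.01]
  [ -0.05   -0.05   -0.06    0.94   -0.07   -0.06   -0.11]
  [ -0.01   -0.03   -0.06   -0.11    0.94   -0.09   -0.10]
  [ -0.10   -0.07   -0.03   -0.05   -0.01    0.98   -0.06]
  [ -0.09   -0.02   -0.06   -0.09   -0.02   -0.11    0.94]
Leontief inverse L = M⁻¹:
  [  1.0396    0.0974    0.0776    0.0577    0.0932    0.1256    0.0708]
  [  0.0759    1.0781    0.0675    0.0944    0.0857    0.1051    0.0423]
  [  0.0402    0.0717    1.0821    0.0871    0.0500    0.0667    0.0338]
  [  0.0888    0.0850    0.0991    1.1102    0.1023    0.1129    0.1537]
  [  0.0521    0.0655    0.0994    0.1610    1.0917    0.1402    0.1479]
  [  0.1256    0.0977    0.0578    0.0817    0.0367    1.0595    0.0881]
  [  0.1280    0.0578    0.0963    0.1324    0.0513    0.1563    1.1018]
Total output x = L · d:
  x_0 = 1.0396·100 + 0.0974·92 + 0.0776·90 + 0.0577·40 + 0.0932·76 + 0.1256·48 + 0.0708·90 = 141.6970
  x_1 = 0.0759·100 + 1.0781·92 + 0.0675·90 + 0.0944·40 + 0.0857·76 + 0.1051·48 + 0.0423·90 = 131.9847
  x_2 = 0.0402·100 + 0.0717·92 + 1.0821·90 + 0.0871·40 + 0.0500·76 + 0.0667·48 + 0.0338·90 = 121.5276
  x_3 = 0.0888·100 + 0.0850·92 + 0.0991·90 + 1.1102·40 + 0.1023·76 + 0.1129·48 + 0.1537·90 = 97.0603
  x_4 = 0.0521·100 + 0.0655·92 + 0.0994·90 + 0.1610·40 + 1.0917·76 + 0.1402·48 + 0.1479·90 = 129.6308
  x_5 = 0.1256·100 + 0.0977·92 + 0.0578·90 + 0.0817·40 + 0.0367·76 + 1.0595·48 + 0.0881·90 = 91.5944
  x_6 = 0.1280·100 + 0.0578·92 + 0.0963·90 + 0.1324·40 + 0.0513·76 + 0.1563·48 + 1.1018·90 = 142.6463
Δx_0 = L[0,5] · Δd_5 = 0.1256 · 18 = 2.2614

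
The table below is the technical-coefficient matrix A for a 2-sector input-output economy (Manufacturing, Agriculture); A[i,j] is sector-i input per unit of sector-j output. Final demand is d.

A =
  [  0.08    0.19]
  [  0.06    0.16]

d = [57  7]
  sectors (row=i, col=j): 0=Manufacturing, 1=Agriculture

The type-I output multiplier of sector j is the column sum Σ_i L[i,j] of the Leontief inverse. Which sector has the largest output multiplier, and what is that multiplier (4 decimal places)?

Form M = I − A:
  [  0.92   -0.19]
  [ -0.06    0.84]
Leontief inverse L = M⁻¹:
  [  1.1032    0.2495]
  [  0.0788    1.2083]
Total output x = L · d:
  x_0 = 1.1032·57 + 0.2495·7 = 64.6309
  x_1 = 0.0788·57 + 1.2083·7 = 12.9498
Output multipliers (column sums of L):
  Manufacturing: 1.1820
  Agriculture: 1.4578

Agriculture (1.4578)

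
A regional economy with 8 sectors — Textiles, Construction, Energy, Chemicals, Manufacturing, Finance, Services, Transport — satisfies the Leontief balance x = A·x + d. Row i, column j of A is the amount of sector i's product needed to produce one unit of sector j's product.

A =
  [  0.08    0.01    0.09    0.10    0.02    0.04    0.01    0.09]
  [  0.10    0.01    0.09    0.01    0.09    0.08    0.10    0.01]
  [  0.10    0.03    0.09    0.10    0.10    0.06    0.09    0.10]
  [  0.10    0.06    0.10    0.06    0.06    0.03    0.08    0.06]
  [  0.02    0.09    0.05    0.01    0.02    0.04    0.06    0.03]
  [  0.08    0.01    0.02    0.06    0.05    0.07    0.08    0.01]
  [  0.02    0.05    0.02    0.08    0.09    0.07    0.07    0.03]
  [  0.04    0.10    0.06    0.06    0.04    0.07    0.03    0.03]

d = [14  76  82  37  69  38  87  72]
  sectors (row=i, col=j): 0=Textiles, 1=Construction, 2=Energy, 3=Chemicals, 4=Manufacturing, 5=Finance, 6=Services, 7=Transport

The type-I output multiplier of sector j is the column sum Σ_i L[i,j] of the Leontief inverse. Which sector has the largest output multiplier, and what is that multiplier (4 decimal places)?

Form M = I − A:
  [  0.92   -0.01   -0.09   -0.10   -0.02   -0.04   -0.01   -0.09]
  [ -0.10    0.99   -0.09   -0.01   -0.09   -0.08   -0.10   -0.01]
  [ -0.10   -0.03    0.91   -0.10   -0.10   -0.06   -0.09   -0.10]
  [ -0.10   -0.06   -0.10    0.94   -0.06   -0.03   -0.08   -0.06]
  [ -0.02   -0.09   -0.05   -0.01    0.98   -0.04   -0.06   -0.03]
  [ -0.08   -0.01   -0.02   -0.06   -0.05    0.93   -0.08   -0.01]
  [ -0.02   -0.05   -0.02   -0.08   -0.09   -0.07    0.93   -0.03]
  [ -0.04   -0.10   -0.06   -0.06   -0.04   -0.07   -0.03    0.97]
Leontief inverse L = M⁻¹:
  [  1.1423    0.0498    0.1514    0.1584    0.0687    0.0862    0.0622    0.1368]
  [  0.1575    1.0480    0.1447    0.0700    0.1418    0.1306    0.1566    0.0552]
  [  0.1824    0.0899    1.1722    0.1797    0.1712    0.1292    0.1679    0.1616]
  [  0.1712    0.1061    0.1707    1.1280    0.1223    0.0887    0.1460    0.1136]
  [  0.0613    0.1139    0.0881    0.0455    1.0595    0.0770    0.1021    0.0555]
  [  0.1253    0.0393    0.0626    0.1053    0.0886    1.1078    0.1231    0.0430]
  [  0.0702    0.0867    0.0679    0.1239    0.1354    0.1139    1.1231    0.0622]
  [  0.0990    0.1324    0.1145    0.1079    0.0899    0.1171    0.0859    1.0666]
Total output x = L · d:
  x_0 = 1.1423·14 + 0.0498·76 + 0.1514·82 + 0.1584·37 + 0.0687·69 + 0.0862·38 + 0.0622·87 + 0.1368·72 = 61.3344
  x_1 = 0.1575·14 + 1.0480·76 + 0.1447·82 + 0.0700·37 + 0.1418·69 + 0.1306·38 + 0.1566·87 + 0.0552·72 = 128.6482
  x_2 = 0.1824·14 + 0.0899·76 + 1.1722·82 + 0.1797·37 + 0.1712·69 + 0.1292·38 + 0.1679·87 + 0.1616·72 = 155.1206
  x_3 = 0.1712·14 + 0.1061·76 + 0.1707·82 + 1.1280·37 + 0.1223·69 + 0.0887·38 + 0.1460·87 + 0.1136·72 = 98.8829
  x_4 = 0.0613·14 + 0.1139·76 + 0.0881·82 + 0.0455·37 + 1.0595·69 + 0.0770·38 + 0.1021·87 + 0.0555·72 = 107.3355
  x_5 = 0.1253·14 + 0.0393·76 + 0.0626·82 + 0.1053·37 + 0.0886·69 + 1.1078·38 + 0.1231·87 + 0.0430·72 = 75.7843
  x_6 = 0.0702·14 + 0.0867·76 + 0.0679·82 + 0.1239·37 + 0.1354·69 + 0.1139·38 + 1.1231·87 + 0.0622·72 = 133.5806
  x_7 = 0.0990·14 + 0.1324·76 + 0.1145·82 + 0.1079·37 + 0.0899·69 + 0.1171·38 + 0.0859·87 + 1.0666·72 = 119.7568
Output multipliers (column sums of L):
  Textiles: 2.0091
  Construction: 1.6663
  Energy: 1.9720
  Chemicals: 1.9187
  Manufacturing: 1.8773
  Finance: 1.8505
  Services: 1.9669
  Transport: 1.6945

Textiles (2.0091)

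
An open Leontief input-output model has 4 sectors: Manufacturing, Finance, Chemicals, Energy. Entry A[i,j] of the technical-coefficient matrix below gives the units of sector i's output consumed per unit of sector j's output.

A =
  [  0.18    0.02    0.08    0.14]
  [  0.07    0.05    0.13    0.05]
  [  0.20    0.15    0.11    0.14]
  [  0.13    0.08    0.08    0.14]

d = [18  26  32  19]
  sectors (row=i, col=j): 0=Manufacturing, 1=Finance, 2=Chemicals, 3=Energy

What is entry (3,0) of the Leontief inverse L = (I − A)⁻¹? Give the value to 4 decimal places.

Form M = I − A:
  [  0.82   -0.02   -0.08   -0.14]
  [ -0.07    0.95   -0.13   -0.05]
  [ -0.20   -0.15    0.89   -0.14]
  [ -0.13   -0.08   -0.08    0.86]
Leontief inverse L = M⁻¹:
  [  1.2999    0.0711    0.1488    0.2400]
  [  0.1575    1.0952    0.1849    0.1194]
  [  0.3571    0.2215    1.2122    0.2683]
  [  0.2444    0.1332    0.1524    1.2351]
Total output x = L · d:
  x_0 = 1.2999·18 + 0.0711·26 + 0.1488·32 + 0.2400·19 = 34.5672
  x_1 = 0.1575·18 + 1.0952·26 + 0.1849·32 + 0.1194·19 = 39.4946
  x_2 = 0.3571·18 + 0.2215·26 + 1.2122·32 + 0.2683·19 = 56.0751
  x_3 = 0.2444·18 + 0.1332·26 + 0.1524·32 + 1.2351·19 = 36.2085

L[3,0] = 0.2444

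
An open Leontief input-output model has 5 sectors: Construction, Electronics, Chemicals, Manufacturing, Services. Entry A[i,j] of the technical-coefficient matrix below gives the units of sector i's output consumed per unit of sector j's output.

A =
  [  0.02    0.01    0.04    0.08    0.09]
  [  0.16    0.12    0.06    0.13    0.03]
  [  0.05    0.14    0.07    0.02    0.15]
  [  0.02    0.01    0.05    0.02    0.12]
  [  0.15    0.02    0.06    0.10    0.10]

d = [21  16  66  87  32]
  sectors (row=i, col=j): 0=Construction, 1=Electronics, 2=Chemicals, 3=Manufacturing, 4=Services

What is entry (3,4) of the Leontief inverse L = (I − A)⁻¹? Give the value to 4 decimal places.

L[3,4] = 0.1575

Form M = I − A:
  [  0.98   -0.01   -0.04   -0.08   -0.09]
  [ -0.16    0.88   -0.06   -0.13   -0.03]
  [ -0.05   -0.14    0.93   -0.02   -0.15]
  [ -0.02   -0.01   -0.05    0.98   -0.12]
  [ -0.15   -0.02   -0.06   -0.10    0.90]
Leontief inverse L = M⁻¹:
  [  1.0497    0.0257    0.0607    0.1036    0.1298]
  [  0.2136    1.1591    0.1004    0.1836    0.1012]
  [  0.1210    0.1838    1.1104    0.0787    0.2138]
  [  0.0535    0.0273    0.0705    1.0459    0.1575]
  [  0.1937    0.0453    0.0942    0.1428    1.1667]
Total output x = L · d:
  x_0 = 1.0497·21 + 0.0257·16 + 0.0607·66 + 0.1036·87 + 0.1298·32 = 39.6280
  x_1 = 0.2136·21 + 1.1591·16 + 0.1004·66 + 0.1836·87 + 0.1012·32 = 48.8662
  x_2 = 0.1210·21 + 0.1838·16 + 1.1104·66 + 0.0787·87 + 0.2138·32 = 92.4548
  x_3 = 0.0535·21 + 0.0273·16 + 0.0705·66 + 1.0459·87 + 0.1575·32 = 102.2412
  x_4 = 0.1937·21 + 0.0453·16 + 0.0942·66 + 0.1428·87 + 1.1667·32 = 60.7699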